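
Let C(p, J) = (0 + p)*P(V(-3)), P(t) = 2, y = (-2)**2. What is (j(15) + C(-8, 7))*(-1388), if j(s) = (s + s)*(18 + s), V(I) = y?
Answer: -1351912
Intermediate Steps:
y = 4
V(I) = 4
j(s) = 2*s*(18 + s) (j(s) = (2*s)*(18 + s) = 2*s*(18 + s))
C(p, J) = 2*p (C(p, J) = (0 + p)*2 = p*2 = 2*p)
(j(15) + C(-8, 7))*(-1388) = (2*15*(18 + 15) + 2*(-8))*(-1388) = (2*15*33 - 16)*(-1388) = (990 - 16)*(-1388) = 974*(-1388) = -1351912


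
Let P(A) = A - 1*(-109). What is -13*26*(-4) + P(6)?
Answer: 1467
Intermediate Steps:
P(A) = 109 + A (P(A) = A + 109 = 109 + A)
-13*26*(-4) + P(6) = -13*26*(-4) + (109 + 6) = -338*(-4) + 115 = 1352 + 115 = 1467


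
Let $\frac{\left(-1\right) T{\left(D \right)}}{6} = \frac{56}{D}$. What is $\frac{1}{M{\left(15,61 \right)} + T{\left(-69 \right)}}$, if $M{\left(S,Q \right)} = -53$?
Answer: $- \frac{23}{1107} \approx -0.020777$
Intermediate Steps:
$T{\left(D \right)} = - \frac{336}{D}$ ($T{\left(D \right)} = - 6 \frac{56}{D} = - \frac{336}{D}$)
$\frac{1}{M{\left(15,61 \right)} + T{\left(-69 \right)}} = \frac{1}{-53 - \frac{336}{-69}} = \frac{1}{-53 - - \frac{112}{23}} = \frac{1}{-53 + \frac{112}{23}} = \frac{1}{- \frac{1107}{23}} = - \frac{23}{1107}$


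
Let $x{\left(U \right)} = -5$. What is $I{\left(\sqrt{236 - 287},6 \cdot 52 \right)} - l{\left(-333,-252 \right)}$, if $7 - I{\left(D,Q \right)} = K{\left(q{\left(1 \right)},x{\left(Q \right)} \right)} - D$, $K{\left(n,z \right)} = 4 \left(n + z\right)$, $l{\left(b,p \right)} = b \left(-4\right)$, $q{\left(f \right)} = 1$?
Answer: $-1309 + i \sqrt{51} \approx -1309.0 + 7.1414 i$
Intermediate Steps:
$l{\left(b,p \right)} = - 4 b$
$K{\left(n,z \right)} = 4 n + 4 z$
$I{\left(D,Q \right)} = 23 + D$ ($I{\left(D,Q \right)} = 7 - \left(\left(4 \cdot 1 + 4 \left(-5\right)\right) - D\right) = 7 - \left(\left(4 - 20\right) - D\right) = 7 - \left(-16 - D\right) = 7 + \left(16 + D\right) = 23 + D$)
$I{\left(\sqrt{236 - 287},6 \cdot 52 \right)} - l{\left(-333,-252 \right)} = \left(23 + \sqrt{236 - 287}\right) - \left(-4\right) \left(-333\right) = \left(23 + \sqrt{-51}\right) - 1332 = \left(23 + i \sqrt{51}\right) - 1332 = -1309 + i \sqrt{51}$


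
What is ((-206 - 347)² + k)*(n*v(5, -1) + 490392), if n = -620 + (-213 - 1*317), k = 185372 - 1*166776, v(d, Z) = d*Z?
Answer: 160950945510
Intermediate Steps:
v(d, Z) = Z*d
k = 18596 (k = 185372 - 166776 = 18596)
n = -1150 (n = -620 + (-213 - 317) = -620 - 530 = -1150)
((-206 - 347)² + k)*(n*v(5, -1) + 490392) = ((-206 - 347)² + 18596)*(-(-1150)*5 + 490392) = ((-553)² + 18596)*(-1150*(-5) + 490392) = (305809 + 18596)*(5750 + 490392) = 324405*496142 = 160950945510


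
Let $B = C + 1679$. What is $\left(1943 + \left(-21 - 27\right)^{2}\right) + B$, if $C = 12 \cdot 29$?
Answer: $6274$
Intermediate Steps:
$C = 348$
$B = 2027$ ($B = 348 + 1679 = 2027$)
$\left(1943 + \left(-21 - 27\right)^{2}\right) + B = \left(1943 + \left(-21 - 27\right)^{2}\right) + 2027 = \left(1943 + \left(-48\right)^{2}\right) + 2027 = \left(1943 + 2304\right) + 2027 = 4247 + 2027 = 6274$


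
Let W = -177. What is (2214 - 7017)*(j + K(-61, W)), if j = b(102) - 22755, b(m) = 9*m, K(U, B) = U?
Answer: 105176094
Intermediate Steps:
j = -21837 (j = 9*102 - 22755 = 918 - 22755 = -21837)
(2214 - 7017)*(j + K(-61, W)) = (2214 - 7017)*(-21837 - 61) = -4803*(-21898) = 105176094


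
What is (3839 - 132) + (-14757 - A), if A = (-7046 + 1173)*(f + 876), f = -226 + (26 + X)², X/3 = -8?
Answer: 3829892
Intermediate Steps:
X = -24 (X = 3*(-8) = -24)
f = -222 (f = -226 + (26 - 24)² = -226 + 2² = -226 + 4 = -222)
A = -3840942 (A = (-7046 + 1173)*(-222 + 876) = -5873*654 = -3840942)
(3839 - 132) + (-14757 - A) = (3839 - 132) + (-14757 - 1*(-3840942)) = 3707 + (-14757 + 3840942) = 3707 + 3826185 = 3829892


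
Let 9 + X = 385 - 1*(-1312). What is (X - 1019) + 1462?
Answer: 2131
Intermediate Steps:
X = 1688 (X = -9 + (385 - 1*(-1312)) = -9 + (385 + 1312) = -9 + 1697 = 1688)
(X - 1019) + 1462 = (1688 - 1019) + 1462 = 669 + 1462 = 2131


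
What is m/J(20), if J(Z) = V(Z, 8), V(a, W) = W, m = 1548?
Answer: 387/2 ≈ 193.50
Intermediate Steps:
J(Z) = 8
m/J(20) = 1548/8 = 1548*(⅛) = 387/2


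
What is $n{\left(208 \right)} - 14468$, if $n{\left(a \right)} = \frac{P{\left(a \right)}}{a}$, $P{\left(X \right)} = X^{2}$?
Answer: $-14260$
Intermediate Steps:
$n{\left(a \right)} = a$ ($n{\left(a \right)} = \frac{a^{2}}{a} = a$)
$n{\left(208 \right)} - 14468 = 208 - 14468 = -14260$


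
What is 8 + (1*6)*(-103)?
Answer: -610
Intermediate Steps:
8 + (1*6)*(-103) = 8 + 6*(-103) = 8 - 618 = -610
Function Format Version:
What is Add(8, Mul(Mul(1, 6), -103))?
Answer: -610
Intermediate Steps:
Add(8, Mul(Mul(1, 6), -103)) = Add(8, Mul(6, -103)) = Add(8, -618) = -610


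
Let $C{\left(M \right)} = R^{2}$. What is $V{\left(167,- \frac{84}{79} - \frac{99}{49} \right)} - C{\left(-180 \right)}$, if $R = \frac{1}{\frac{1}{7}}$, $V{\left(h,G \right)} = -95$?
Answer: $-144$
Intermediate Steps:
$R = 7$ ($R = \frac{1}{\frac{1}{7}} = 7$)
$C{\left(M \right)} = 49$ ($C{\left(M \right)} = 7^{2} = 49$)
$V{\left(167,- \frac{84}{79} - \frac{99}{49} \right)} - C{\left(-180 \right)} = -95 - 49 = -144$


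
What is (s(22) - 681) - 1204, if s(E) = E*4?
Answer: -1797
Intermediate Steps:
s(E) = 4*E
(s(22) - 681) - 1204 = (4*22 - 681) - 1204 = (88 - 681) - 1204 = -593 - 1204 = -1797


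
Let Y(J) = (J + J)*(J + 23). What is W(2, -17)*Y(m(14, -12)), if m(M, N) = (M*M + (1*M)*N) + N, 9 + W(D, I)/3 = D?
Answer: -26208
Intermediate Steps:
W(D, I) = -27 + 3*D
m(M, N) = N + M**2 + M*N (m(M, N) = (M**2 + M*N) + N = N + M**2 + M*N)
Y(J) = 2*J*(23 + J) (Y(J) = (2*J)*(23 + J) = 2*J*(23 + J))
W(2, -17)*Y(m(14, -12)) = (-27 + 3*2)*(2*(-12 + 14**2 + 14*(-12))*(23 + (-12 + 14**2 + 14*(-12)))) = (-27 + 6)*(2*(-12 + 196 - 168)*(23 + (-12 + 196 - 168))) = -42*16*(23 + 16) = -42*16*39 = -21*1248 = -26208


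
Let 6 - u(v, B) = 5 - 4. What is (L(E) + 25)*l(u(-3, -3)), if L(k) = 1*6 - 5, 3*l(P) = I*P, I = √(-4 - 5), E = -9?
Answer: 130*I ≈ 130.0*I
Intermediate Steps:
u(v, B) = 5 (u(v, B) = 6 - (5 - 4) = 6 - 1*1 = 6 - 1 = 5)
I = 3*I (I = √(-9) = 3*I ≈ 3.0*I)
l(P) = I*P (l(P) = ((3*I)*P)/3 = (3*I*P)/3 = I*P)
L(k) = 1 (L(k) = 6 - 5 = 1)
(L(E) + 25)*l(u(-3, -3)) = (1 + 25)*(I*5) = 26*(5*I) = 130*I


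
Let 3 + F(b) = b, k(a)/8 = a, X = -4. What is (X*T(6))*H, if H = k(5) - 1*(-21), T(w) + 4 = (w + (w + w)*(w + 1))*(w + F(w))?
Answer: -196664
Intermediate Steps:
k(a) = 8*a
F(b) = -3 + b
T(w) = -4 + (-3 + 2*w)*(w + 2*w*(1 + w)) (T(w) = -4 + (w + (w + w)*(w + 1))*(w + (-3 + w)) = -4 + (w + (2*w)*(1 + w))*(-3 + 2*w) = -4 + (w + 2*w*(1 + w))*(-3 + 2*w) = -4 + (-3 + 2*w)*(w + 2*w*(1 + w)))
H = 61 (H = 8*5 - 1*(-21) = 40 + 21 = 61)
(X*T(6))*H = -4*(-4 - 9*6 + 4*6³)*61 = -4*(-4 - 54 + 4*216)*61 = -4*(-4 - 54 + 864)*61 = -4*806*61 = -3224*61 = -196664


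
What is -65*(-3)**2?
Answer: -585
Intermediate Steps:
-65*(-3)**2 = -65*9 = -585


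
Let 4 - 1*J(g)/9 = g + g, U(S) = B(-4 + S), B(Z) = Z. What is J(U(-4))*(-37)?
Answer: -6660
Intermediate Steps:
U(S) = -4 + S
J(g) = 36 - 18*g (J(g) = 36 - 9*(g + g) = 36 - 18*g)
J(U(-4))*(-37) = (36 - 18*(-4 - 4))*(-37) = (36 - 18*(-8))*(-37) = (36 + 144)*(-37) = 180*(-37) = -6660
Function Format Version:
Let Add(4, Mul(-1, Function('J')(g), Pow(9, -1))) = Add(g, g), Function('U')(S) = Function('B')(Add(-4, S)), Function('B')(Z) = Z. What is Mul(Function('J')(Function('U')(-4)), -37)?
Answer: -6660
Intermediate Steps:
Function('U')(S) = Add(-4, S)
Function('J')(g) = Add(36, Mul(-18, g)) (Function('J')(g) = Add(36, Mul(-9, Add(g, g))) = Add(36, Mul(-9, Mul(2, g))) = Add(36, Mul(-18, g)))
Mul(Function('J')(Function('U')(-4)), -37) = Mul(Add(36, Mul(-18, Add(-4, -4))), -37) = Mul(Add(36, Mul(-18, -8)), -37) = Mul(Add(36, 144), -37) = Mul(180, -37) = -6660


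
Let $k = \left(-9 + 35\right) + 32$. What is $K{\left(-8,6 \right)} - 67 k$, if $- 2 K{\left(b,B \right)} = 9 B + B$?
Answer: $-3916$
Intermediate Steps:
$K{\left(b,B \right)} = - 5 B$ ($K{\left(b,B \right)} = - \frac{9 B + B}{2} = - \frac{10 B}{2} = - 5 B$)
$k = 58$ ($k = 26 + 32 = 58$)
$K{\left(-8,6 \right)} - 67 k = \left(-5\right) 6 - 3886 = -30 - 3886 = -3916$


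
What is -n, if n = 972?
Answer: -972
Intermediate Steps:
-n = -1*972 = -972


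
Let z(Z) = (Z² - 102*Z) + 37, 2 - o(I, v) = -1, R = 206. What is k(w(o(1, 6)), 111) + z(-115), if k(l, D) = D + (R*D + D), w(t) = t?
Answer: 48080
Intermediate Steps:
o(I, v) = 3 (o(I, v) = 2 - 1*(-1) = 2 + 1 = 3)
k(l, D) = 208*D (k(l, D) = D + (206*D + D) = D + 207*D = 208*D)
z(Z) = 37 + Z² - 102*Z
k(w(o(1, 6)), 111) + z(-115) = 208*111 + (37 + (-115)² - 102*(-115)) = 23088 + (37 + 13225 + 11730) = 23088 + 24992 = 48080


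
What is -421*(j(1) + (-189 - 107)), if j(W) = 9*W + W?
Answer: 120406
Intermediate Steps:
j(W) = 10*W
-421*(j(1) + (-189 - 107)) = -421*(10*1 + (-189 - 107)) = -421*(10 - 296) = -421*(-286) = 120406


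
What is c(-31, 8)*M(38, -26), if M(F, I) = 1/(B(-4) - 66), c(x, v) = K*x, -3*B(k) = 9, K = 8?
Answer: 248/69 ≈ 3.5942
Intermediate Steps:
B(k) = -3 (B(k) = -⅓*9 = -3)
c(x, v) = 8*x
M(F, I) = -1/69 (M(F, I) = 1/(-3 - 66) = 1/(-69) = -1/69)
c(-31, 8)*M(38, -26) = (8*(-31))*(-1/69) = -248*(-1/69) = 248/69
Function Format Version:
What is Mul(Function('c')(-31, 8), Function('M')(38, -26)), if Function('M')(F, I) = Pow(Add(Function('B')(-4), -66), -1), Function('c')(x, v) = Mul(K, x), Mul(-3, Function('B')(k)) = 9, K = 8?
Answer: Rational(248, 69) ≈ 3.5942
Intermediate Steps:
Function('B')(k) = -3 (Function('B')(k) = Mul(Rational(-1, 3), 9) = -3)
Function('c')(x, v) = Mul(8, x)
Function('M')(F, I) = Rational(-1, 69) (Function('M')(F, I) = Pow(Add(-3, -66), -1) = Pow(-69, -1) = Rational(-1, 69))
Mul(Function('c')(-31, 8), Function('M')(38, -26)) = Mul(Mul(8, -31), Rational(-1, 69)) = Mul(-248, Rational(-1, 69)) = Rational(248, 69)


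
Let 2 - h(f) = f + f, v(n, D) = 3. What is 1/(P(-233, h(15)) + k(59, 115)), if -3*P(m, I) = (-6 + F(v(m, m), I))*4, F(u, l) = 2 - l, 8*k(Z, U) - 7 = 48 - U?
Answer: -2/79 ≈ -0.025316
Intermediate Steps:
k(Z, U) = 55/8 - U/8 (k(Z, U) = 7/8 + (48 - U)/8 = 7/8 + (6 - U/8) = 55/8 - U/8)
h(f) = 2 - 2*f (h(f) = 2 - (f + f) = 2 - 2*f)
P(m, I) = 16/3 + 4*I/3 (P(m, I) = -(-6 + (2 - I))*4/3 = -(-4 - I)*4/3 = -(-16 - 4*I)/3 = 16/3 + 4*I/3)
1/(P(-233, h(15)) + k(59, 115)) = 1/((16/3 + 4*(2 - 2*15)/3) + (55/8 - ⅛*115)) = 1/((16/3 + 4*(2 - 30)/3) + (55/8 - 115/8)) = 1/((16/3 + (4/3)*(-28)) - 15/2) = 1/((16/3 - 112/3) - 15/2) = 1/(-32 - 15/2) = 1/(-79/2) = -2/79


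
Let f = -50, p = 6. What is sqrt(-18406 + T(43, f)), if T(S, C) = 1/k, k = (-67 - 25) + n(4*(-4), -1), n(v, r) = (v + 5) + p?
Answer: I*sqrt(173182151)/97 ≈ 135.67*I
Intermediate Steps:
n(v, r) = 11 + v (n(v, r) = (v + 5) + 6 = (5 + v) + 6 = 11 + v)
k = -97 (k = (-67 - 25) + (11 + 4*(-4)) = -92 + (11 - 16) = -92 - 5 = -97)
T(S, C) = -1/97 (T(S, C) = 1/(-97) = -1/97)
sqrt(-18406 + T(43, f)) = sqrt(-18406 - 1/97) = sqrt(-1785383/97) = I*sqrt(173182151)/97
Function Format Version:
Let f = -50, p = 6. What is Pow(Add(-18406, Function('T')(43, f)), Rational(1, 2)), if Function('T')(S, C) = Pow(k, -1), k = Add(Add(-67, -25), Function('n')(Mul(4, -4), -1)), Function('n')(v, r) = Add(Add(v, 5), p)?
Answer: Mul(Rational(1, 97), I, Pow(173182151, Rational(1, 2))) ≈ Mul(135.67, I)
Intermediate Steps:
Function('n')(v, r) = Add(11, v) (Function('n')(v, r) = Add(Add(v, 5), 6) = Add(Add(5, v), 6) = Add(11, v))
k = -97 (k = Add(Add(-67, -25), Add(11, Mul(4, -4))) = Add(-92, Add(11, -16)) = Add(-92, -5) = -97)
Function('T')(S, C) = Rational(-1, 97) (Function('T')(S, C) = Pow(-97, -1) = Rational(-1, 97))
Pow(Add(-18406, Function('T')(43, f)), Rational(1, 2)) = Pow(Add(-18406, Rational(-1, 97)), Rational(1, 2)) = Pow(Rational(-1785383, 97), Rational(1, 2)) = Mul(Rational(1, 97), I, Pow(173182151, Rational(1, 2)))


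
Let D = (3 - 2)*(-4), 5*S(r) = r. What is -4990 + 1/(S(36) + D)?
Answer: -79835/16 ≈ -4989.7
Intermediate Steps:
S(r) = r/5
D = -4 (D = 1*(-4) = -4)
-4990 + 1/(S(36) + D) = -4990 + 1/((⅕)*36 - 4) = -4990 + 1/(36/5 - 4) = -4990 + 1/(16/5) = -4990 + 5/16 = -79835/16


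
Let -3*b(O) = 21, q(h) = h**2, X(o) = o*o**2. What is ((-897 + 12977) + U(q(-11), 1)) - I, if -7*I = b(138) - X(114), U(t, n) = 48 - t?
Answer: -1397502/7 ≈ -1.9964e+5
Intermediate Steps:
X(o) = o**3
b(O) = -7 (b(O) = -1/3*21 = -7)
I = 1481551/7 (I = -(-7 - 1*114**3)/7 = -(-7 - 1*1481544)/7 = -(-7 - 1481544)/7 = -1/7*(-1481551) = 1481551/7 ≈ 2.1165e+5)
((-897 + 12977) + U(q(-11), 1)) - I = ((-897 + 12977) + (48 - 1*(-11)**2)) - 1*1481551/7 = (12080 + (48 - 1*121)) - 1481551/7 = (12080 + (48 - 121)) - 1481551/7 = (12080 - 73) - 1481551/7 = 12007 - 1481551/7 = -1397502/7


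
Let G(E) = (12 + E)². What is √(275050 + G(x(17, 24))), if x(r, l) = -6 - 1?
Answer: 5*√11003 ≈ 524.48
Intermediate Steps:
x(r, l) = -7
√(275050 + G(x(17, 24))) = √(275050 + (12 - 7)²) = √(275050 + 5²) = √(275050 + 25) = √275075 = 5*√11003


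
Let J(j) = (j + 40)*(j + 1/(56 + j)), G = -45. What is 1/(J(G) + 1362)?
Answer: 11/17452 ≈ 0.00063030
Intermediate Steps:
J(j) = (40 + j)*(j + 1/(56 + j))
1/(J(G) + 1362) = 1/((40 + (-45)**3 + 96*(-45)**2 + 2241*(-45))/(56 - 45) + 1362) = 1/((40 - 91125 + 96*2025 - 100845)/11 + 1362) = 1/((40 - 91125 + 194400 - 100845)/11 + 1362) = 1/((1/11)*2470 + 1362) = 1/(2470/11 + 1362) = 1/(17452/11) = 11/17452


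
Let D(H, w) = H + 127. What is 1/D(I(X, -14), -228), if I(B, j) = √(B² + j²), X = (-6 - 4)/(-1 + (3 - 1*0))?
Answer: 127/15908 - √221/15908 ≈ 0.0070489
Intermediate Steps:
X = -5 (X = -10/(-1 + (3 + 0)) = -10/(-1 + 3) = -10/2 = -10*½ = -5)
D(H, w) = 127 + H
1/D(I(X, -14), -228) = 1/(127 + √((-5)² + (-14)²)) = 1/(127 + √(25 + 196)) = 1/(127 + √221)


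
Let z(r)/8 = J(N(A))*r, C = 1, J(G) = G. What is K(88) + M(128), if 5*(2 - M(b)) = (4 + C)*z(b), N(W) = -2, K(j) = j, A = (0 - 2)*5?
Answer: 2138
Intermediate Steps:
A = -10 (A = -2*5 = -10)
z(r) = -16*r (z(r) = 8*(-2*r) = -16*r)
M(b) = 2 + 16*b (M(b) = 2 - (4 + 1)*(-16*b)/5 = 2 - (-16)*b = 2 + 16*b)
K(88) + M(128) = 88 + (2 + 16*128) = 88 + (2 + 2048) = 88 + 2050 = 2138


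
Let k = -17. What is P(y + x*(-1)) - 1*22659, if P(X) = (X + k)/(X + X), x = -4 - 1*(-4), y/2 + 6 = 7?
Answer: -90651/4 ≈ -22663.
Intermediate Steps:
y = 2 (y = -12 + 2*7 = -12 + 14 = 2)
x = 0 (x = -4 + 4 = 0)
P(X) = (-17 + X)/(2*X) (P(X) = (X - 17)/(X + X) = (-17 + X)/((2*X)) = (-17 + X)*(1/(2*X)) = (-17 + X)/(2*X))
P(y + x*(-1)) - 1*22659 = (-17 + (2 + 0*(-1)))/(2*(2 + 0*(-1))) - 1*22659 = (-17 + (2 + 0))/(2*(2 + 0)) - 22659 = (1/2)*(-17 + 2)/2 - 22659 = (1/2)*(1/2)*(-15) - 22659 = -15/4 - 22659 = -90651/4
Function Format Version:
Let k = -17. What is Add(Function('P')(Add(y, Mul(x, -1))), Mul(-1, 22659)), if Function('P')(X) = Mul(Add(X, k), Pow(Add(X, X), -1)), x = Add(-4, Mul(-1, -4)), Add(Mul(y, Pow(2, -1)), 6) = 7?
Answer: Rational(-90651, 4) ≈ -22663.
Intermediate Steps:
y = 2 (y = Add(-12, Mul(2, 7)) = Add(-12, 14) = 2)
x = 0 (x = Add(-4, 4) = 0)
Function('P')(X) = Mul(Rational(1, 2), Pow(X, -1), Add(-17, X)) (Function('P')(X) = Mul(Add(X, -17), Pow(Add(X, X), -1)) = Mul(Add(-17, X), Pow(Mul(2, X), -1)) = Mul(Add(-17, X), Mul(Rational(1, 2), Pow(X, -1))) = Mul(Rational(1, 2), Pow(X, -1), Add(-17, X)))
Add(Function('P')(Add(y, Mul(x, -1))), Mul(-1, 22659)) = Add(Mul(Rational(1, 2), Pow(Add(2, Mul(0, -1)), -1), Add(-17, Add(2, Mul(0, -1)))), Mul(-1, 22659)) = Add(Mul(Rational(1, 2), Pow(Add(2, 0), -1), Add(-17, Add(2, 0))), -22659) = Add(Mul(Rational(1, 2), Pow(2, -1), Add(-17, 2)), -22659) = Add(Mul(Rational(1, 2), Rational(1, 2), -15), -22659) = Add(Rational(-15, 4), -22659) = Rational(-90651, 4)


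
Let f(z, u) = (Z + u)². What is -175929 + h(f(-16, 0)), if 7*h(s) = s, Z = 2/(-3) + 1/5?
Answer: -39584018/225 ≈ -1.7593e+5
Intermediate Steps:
Z = -7/15 (Z = 2*(-⅓) + 1*(⅕) = -⅔ + ⅕ = -7/15 ≈ -0.46667)
f(z, u) = (-7/15 + u)²
h(s) = s/7
-175929 + h(f(-16, 0)) = -175929 + ((-7 + 15*0)²/225)/7 = -175929 + ((-7 + 0)²/225)/7 = -175929 + ((1/225)*(-7)²)/7 = -175929 + ((1/225)*49)/7 = -175929 + (⅐)*(49/225) = -175929 + 7/225 = -39584018/225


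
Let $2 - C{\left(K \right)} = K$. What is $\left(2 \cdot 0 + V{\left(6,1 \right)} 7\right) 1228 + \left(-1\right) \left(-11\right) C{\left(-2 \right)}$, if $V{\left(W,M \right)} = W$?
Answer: $51620$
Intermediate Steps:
$C{\left(K \right)} = 2 - K$
$\left(2 \cdot 0 + V{\left(6,1 \right)} 7\right) 1228 + \left(-1\right) \left(-11\right) C{\left(-2 \right)} = \left(2 \cdot 0 + 6 \cdot 7\right) 1228 + \left(-1\right) \left(-11\right) \left(2 - -2\right) = \left(0 + 42\right) 1228 + 11 \left(2 + 2\right) = 42 \cdot 1228 + 11 \cdot 4 = 51576 + 44 = 51620$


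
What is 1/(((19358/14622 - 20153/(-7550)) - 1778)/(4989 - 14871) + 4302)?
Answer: 545467130100/2346697515408067 ≈ 0.00023244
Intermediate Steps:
1/(((19358/14622 - 20153/(-7550)) - 1778)/(4989 - 14871) + 4302) = 1/(((19358*(1/14622) - 20153*(-1/7550)) - 1778)/(-9882) + 4302) = 1/(((9679/7311 + 20153/7550) - 1778)*(-1/9882) + 4302) = 1/((220415033/55198050 - 1778)*(-1/9882) + 4302) = 1/(-97921717867/55198050*(-1/9882) + 4302) = 1/(97921717867/545467130100 + 4302) = 1/(2346697515408067/545467130100) = 545467130100/2346697515408067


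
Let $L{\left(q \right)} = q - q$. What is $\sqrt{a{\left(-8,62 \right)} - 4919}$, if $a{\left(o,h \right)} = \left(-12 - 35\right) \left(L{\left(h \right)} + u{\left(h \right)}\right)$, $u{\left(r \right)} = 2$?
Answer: $3 i \sqrt{557} \approx 70.802 i$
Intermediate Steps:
$L{\left(q \right)} = 0$
$a{\left(o,h \right)} = -94$ ($a{\left(o,h \right)} = \left(-12 - 35\right) \left(0 + 2\right) = \left(-47\right) 2 = -94$)
$\sqrt{a{\left(-8,62 \right)} - 4919} = \sqrt{-94 - 4919} = \sqrt{-5013} = 3 i \sqrt{557}$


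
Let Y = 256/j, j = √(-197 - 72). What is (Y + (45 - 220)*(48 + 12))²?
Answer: 29657184464/269 + 5376000*I*√269/269 ≈ 1.1025e+8 + 3.2778e+5*I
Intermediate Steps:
j = I*√269 (j = √(-269) = I*√269 ≈ 16.401*I)
Y = -256*I*√269/269 (Y = 256/((I*√269)) = 256*(-I*√269/269) = -256*I*√269/269 ≈ -15.609*I)
(Y + (45 - 220)*(48 + 12))² = (-256*I*√269/269 + (45 - 220)*(48 + 12))² = (-256*I*√269/269 - 175*60)² = (-256*I*√269/269 - 10500)² = (-10500 - 256*I*√269/269)²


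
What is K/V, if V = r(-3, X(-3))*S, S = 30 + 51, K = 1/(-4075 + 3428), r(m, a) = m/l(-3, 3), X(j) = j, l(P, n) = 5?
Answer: 5/157221 ≈ 3.1802e-5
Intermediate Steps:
r(m, a) = m/5
K = -1/647 (K = 1/(-647) = -1/647 ≈ -0.0015456)
S = 81
V = -243/5 (V = ((⅕)*(-3))*81 = -⅗*81 = -243/5 ≈ -48.600)
K/V = -1/(647*(-243/5)) = -1/647*(-5/243) = 5/157221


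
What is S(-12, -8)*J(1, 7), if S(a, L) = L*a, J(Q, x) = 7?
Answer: 672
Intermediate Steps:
S(-12, -8)*J(1, 7) = -8*(-12)*7 = 96*7 = 672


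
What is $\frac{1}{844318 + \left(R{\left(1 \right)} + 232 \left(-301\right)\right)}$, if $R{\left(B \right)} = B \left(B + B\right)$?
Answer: $\frac{1}{774488} \approx 1.2912 \cdot 10^{-6}$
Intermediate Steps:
$R{\left(B \right)} = 2 B^{2}$ ($R{\left(B \right)} = B 2 B = 2 B^{2}$)
$\frac{1}{844318 + \left(R{\left(1 \right)} + 232 \left(-301\right)\right)} = \frac{1}{844318 + \left(2 \cdot 1^{2} + 232 \left(-301\right)\right)} = \frac{1}{844318 + \left(2 \cdot 1 - 69832\right)} = \frac{1}{844318 + \left(2 - 69832\right)} = \frac{1}{844318 - 69830} = \frac{1}{774488}$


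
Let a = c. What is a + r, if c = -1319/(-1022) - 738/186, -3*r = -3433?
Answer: 108509855/95046 ≈ 1141.7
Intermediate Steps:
r = 3433/3 (r = -1/3*(-3433) = 3433/3 ≈ 1144.3)
c = -84817/31682 (c = -1319*(-1/1022) - 738*1/186 = 1319/1022 - 123/31 = -84817/31682 ≈ -2.6771)
a = -84817/31682 ≈ -2.6771
a + r = -84817/31682 + 3433/3 = 108509855/95046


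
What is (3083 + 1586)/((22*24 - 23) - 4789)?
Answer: -667/612 ≈ -1.0899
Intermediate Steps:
(3083 + 1586)/((22*24 - 23) - 4789) = 4669/((528 - 23) - 4789) = 4669/(505 - 4789) = 4669/(-4284) = 4669*(-1/4284) = -667/612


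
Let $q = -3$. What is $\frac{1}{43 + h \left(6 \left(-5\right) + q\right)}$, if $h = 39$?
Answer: $- \frac{1}{1244} \approx -0.00080386$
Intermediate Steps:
$\frac{1}{43 + h \left(6 \left(-5\right) + q\right)} = \frac{1}{43 + 39 \left(6 \left(-5\right) - 3\right)} = \frac{1}{43 + 39 \left(-30 - 3\right)} = \frac{1}{43 + 39 \left(-33\right)} = \frac{1}{43 - 1287} = \frac{1}{-1244} = - \frac{1}{1244}$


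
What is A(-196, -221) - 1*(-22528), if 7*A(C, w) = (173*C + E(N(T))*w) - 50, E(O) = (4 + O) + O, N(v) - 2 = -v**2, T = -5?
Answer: 133020/7 ≈ 19003.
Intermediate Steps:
N(v) = 2 - v**2
E(O) = 4 + 2*O
A(C, w) = -50/7 - 6*w + 173*C/7 (A(C, w) = ((173*C + (4 + 2*(2 - 1*(-5)**2))*w) - 50)/7 = ((173*C + (4 + 2*(2 - 1*25))*w) - 50)/7 = ((173*C + (4 + 2*(2 - 25))*w) - 50)/7 = ((173*C + (4 + 2*(-23))*w) - 50)/7 = ((173*C + (4 - 46)*w) - 50)/7 = ((173*C - 42*w) - 50)/7 = ((-42*w + 173*C) - 50)/7 = (-50 - 42*w + 173*C)/7 = -50/7 - 6*w + 173*C/7)
A(-196, -221) - 1*(-22528) = (-50/7 - 6*(-221) + (173/7)*(-196)) - 1*(-22528) = (-50/7 + 1326 - 4844) + 22528 = -24676/7 + 22528 = 133020/7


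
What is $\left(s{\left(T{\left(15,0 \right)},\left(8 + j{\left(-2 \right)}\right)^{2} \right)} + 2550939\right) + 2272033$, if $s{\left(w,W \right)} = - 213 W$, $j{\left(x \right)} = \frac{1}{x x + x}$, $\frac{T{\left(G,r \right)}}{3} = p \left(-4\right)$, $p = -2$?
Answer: $\frac{19230331}{4} \approx 4.8076 \cdot 10^{6}$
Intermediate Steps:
$T{\left(G,r \right)} = 24$ ($T{\left(G,r \right)} = 3 \left(\left(-2\right) \left(-4\right)\right) = 3 \cdot 8 = 24$)
$j{\left(x \right)} = \frac{1}{x + x^{2}}$ ($j{\left(x \right)} = \frac{1}{x^{2} + x} = \frac{1}{x + x^{2}}$)
$\left(s{\left(T{\left(15,0 \right)},\left(8 + j{\left(-2 \right)}\right)^{2} \right)} + 2550939\right) + 2272033 = \left(- 213 \left(8 + \frac{1}{\left(-2\right) \left(1 - 2\right)}\right)^{2} + 2550939\right) + 2272033 = \left(- 213 \left(8 - \frac{1}{2 \left(-1\right)}\right)^{2} + 2550939\right) + 2272033 = \left(- 213 \left(8 - - \frac{1}{2}\right)^{2} + 2550939\right) + 2272033 = \left(- 213 \left(8 + \frac{1}{2}\right)^{2} + 2550939\right) + 2272033 = \left(- 213 \left(\frac{17}{2}\right)^{2} + 2550939\right) + 2272033 = \left(\left(-213\right) \frac{289}{4} + 2550939\right) + 2272033 = \left(- \frac{61557}{4} + 2550939\right) + 2272033 = \frac{10142199}{4} + 2272033 = \frac{19230331}{4}$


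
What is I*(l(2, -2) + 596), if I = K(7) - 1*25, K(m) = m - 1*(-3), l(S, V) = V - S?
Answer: -8880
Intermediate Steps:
K(m) = 3 + m (K(m) = m + 3 = 3 + m)
I = -15 (I = (3 + 7) - 1*25 = 10 - 25 = -15)
I*(l(2, -2) + 596) = -15*((-2 - 1*2) + 596) = -15*((-2 - 2) + 596) = -15*(-4 + 596) = -15*592 = -8880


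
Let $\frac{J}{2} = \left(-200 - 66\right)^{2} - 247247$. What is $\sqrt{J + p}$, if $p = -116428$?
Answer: $i \sqrt{469410} \approx 685.13 i$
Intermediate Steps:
$J = -352982$ ($J = 2 \left(\left(-200 - 66\right)^{2} - 247247\right) = 2 \left(\left(-266\right)^{2} - 247247\right) = 2 \left(70756 - 247247\right) = 2 \left(-176491\right) = -352982$)
$\sqrt{J + p} = \sqrt{-352982 - 116428} = \sqrt{-469410} = i \sqrt{469410}$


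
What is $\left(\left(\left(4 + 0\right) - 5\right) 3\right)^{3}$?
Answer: $-27$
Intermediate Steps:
$\left(\left(\left(4 + 0\right) - 5\right) 3\right)^{3} = \left(\left(4 - 5\right) 3\right)^{3} = \left(\left(-1\right) 3\right)^{3} = \left(-3\right)^{3} = -27$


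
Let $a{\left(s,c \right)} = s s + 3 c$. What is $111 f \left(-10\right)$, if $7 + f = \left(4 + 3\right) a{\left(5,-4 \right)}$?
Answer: $-93240$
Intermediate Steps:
$a{\left(s,c \right)} = s^{2} + 3 c$
$f = 84$ ($f = -7 + \left(4 + 3\right) \left(5^{2} + 3 \left(-4\right)\right) = -7 + 7 \left(25 - 12\right) = -7 + 7 \cdot 13 = -7 + 91 = 84$)
$111 f \left(-10\right) = 111 \cdot 84 \left(-10\right) = 111 \left(-840\right) = -93240$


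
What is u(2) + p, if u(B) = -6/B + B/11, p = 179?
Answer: 1938/11 ≈ 176.18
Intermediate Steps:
u(B) = -6/B + B/11 (u(B) = -6/B + B*(1/11) = -6/B + B/11)
u(2) + p = (-6/2 + (1/11)*2) + 179 = (-6*½ + 2/11) + 179 = (-3 + 2/11) + 179 = -31/11 + 179 = 1938/11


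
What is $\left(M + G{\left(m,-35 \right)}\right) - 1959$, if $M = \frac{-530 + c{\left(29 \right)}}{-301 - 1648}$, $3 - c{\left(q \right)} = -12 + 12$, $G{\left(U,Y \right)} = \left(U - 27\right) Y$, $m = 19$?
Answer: $- \frac{3271844}{1949} \approx -1678.7$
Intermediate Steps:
$G{\left(U,Y \right)} = Y \left(-27 + U\right)$ ($G{\left(U,Y \right)} = \left(U - 27\right) Y = \left(-27 + U\right) Y = Y \left(-27 + U\right)$)
$c{\left(q \right)} = 3$ ($c{\left(q \right)} = 3 - \left(-12 + 12\right) = 3 - 0 = 3 + 0 = 3$)
$M = \frac{527}{1949}$ ($M = \frac{-530 + 3}{-301 - 1648} = - \frac{527}{-1949} = \left(-527\right) \left(- \frac{1}{1949}\right) = \frac{527}{1949} \approx 0.2704$)
$\left(M + G{\left(m,-35 \right)}\right) - 1959 = \left(\frac{527}{1949} - 35 \left(-27 + 19\right)\right) - 1959 = \left(\frac{527}{1949} - -280\right) - 1959 = \left(\frac{527}{1949} + 280\right) - 1959 = \frac{546247}{1949} - 1959 = - \frac{3271844}{1949}$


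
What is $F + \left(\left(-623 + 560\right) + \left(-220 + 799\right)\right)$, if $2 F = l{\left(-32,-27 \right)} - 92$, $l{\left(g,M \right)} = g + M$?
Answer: $\frac{881}{2} \approx 440.5$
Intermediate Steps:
$l{\left(g,M \right)} = M + g$
$F = - \frac{151}{2}$ ($F = \frac{\left(-27 - 32\right) - 92}{2} = \frac{-59 - 92}{2} = \frac{1}{2} \left(-151\right) = - \frac{151}{2} \approx -75.5$)
$F + \left(\left(-623 + 560\right) + \left(-220 + 799\right)\right) = - \frac{151}{2} + \left(\left(-623 + 560\right) + \left(-220 + 799\right)\right) = - \frac{151}{2} + \left(-63 + 579\right) = - \frac{151}{2} + 516 = \frac{881}{2}$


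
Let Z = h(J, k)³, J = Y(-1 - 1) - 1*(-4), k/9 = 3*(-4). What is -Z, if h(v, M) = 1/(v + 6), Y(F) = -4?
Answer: -1/216 ≈ -0.0046296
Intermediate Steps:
k = -108 (k = 9*(3*(-4)) = 9*(-12) = -108)
J = 0 (J = -4 - 1*(-4) = -4 + 4 = 0)
h(v, M) = 1/(6 + v)
Z = 1/216 (Z = (1/(6 + 0))³ = (1/6)³ = (⅙)³ = 1/216 ≈ 0.0046296)
-Z = -1*1/216 = -1/216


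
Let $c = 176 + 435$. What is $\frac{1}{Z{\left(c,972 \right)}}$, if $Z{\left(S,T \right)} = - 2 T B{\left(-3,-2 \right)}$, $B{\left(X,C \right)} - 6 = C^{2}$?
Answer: $- \frac{1}{19440} \approx -5.144 \cdot 10^{-5}$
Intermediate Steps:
$B{\left(X,C \right)} = 6 + C^{2}$
$c = 611$
$Z{\left(S,T \right)} = - 20 T$ ($Z{\left(S,T \right)} = - 2 T \left(6 + \left(-2\right)^{2}\right) = - 2 T \left(6 + 4\right) = - 2 T 10 = - 20 T$)
$\frac{1}{Z{\left(c,972 \right)}} = \frac{1}{\left(-20\right) 972} = \frac{1}{-19440} = - \frac{1}{19440}$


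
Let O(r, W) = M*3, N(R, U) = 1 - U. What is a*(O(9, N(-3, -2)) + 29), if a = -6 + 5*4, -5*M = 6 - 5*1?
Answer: 1988/5 ≈ 397.60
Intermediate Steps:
M = -1/5 (M = -(6 - 5*1)/5 = -(6 - 5)/5 = -1/5*1 = -1/5 ≈ -0.20000)
O(r, W) = -3/5 (O(r, W) = -1/5*3 = -3/5)
a = 14 (a = -6 + 20 = 14)
a*(O(9, N(-3, -2)) + 29) = 14*(-3/5 + 29) = 14*(142/5) = 1988/5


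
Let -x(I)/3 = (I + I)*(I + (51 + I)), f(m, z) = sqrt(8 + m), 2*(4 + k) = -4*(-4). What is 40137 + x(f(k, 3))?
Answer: 39993 - 612*sqrt(3) ≈ 38933.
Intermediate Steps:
k = 4 (k = -4 + (-4*(-4))/2 = -4 + (1/2)*16 = -4 + 8 = 4)
x(I) = -6*I*(51 + 2*I) (x(I) = -3*(I + I)*(I + (51 + I)) = -3*2*I*(51 + 2*I) = -6*I*(51 + 2*I))
40137 + x(f(k, 3)) = 40137 - 6*sqrt(8 + 4)*(51 + 2*sqrt(8 + 4)) = 40137 - 6*sqrt(12)*(51 + 2*sqrt(12)) = 40137 - 6*2*sqrt(3)*(51 + 2*(2*sqrt(3))) = 40137 - 6*2*sqrt(3)*(51 + 4*sqrt(3)) = 40137 - 12*sqrt(3)*(51 + 4*sqrt(3))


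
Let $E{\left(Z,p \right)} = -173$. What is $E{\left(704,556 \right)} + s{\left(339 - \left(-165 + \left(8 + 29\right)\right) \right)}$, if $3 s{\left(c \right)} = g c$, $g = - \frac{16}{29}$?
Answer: $- \frac{22523}{87} \approx -258.89$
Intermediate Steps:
$g = - \frac{16}{29}$ ($g = \left(-16\right) \frac{1}{29} = - \frac{16}{29} \approx -0.55172$)
$s{\left(c \right)} = - \frac{16 c}{87}$ ($s{\left(c \right)} = \frac{\left(- \frac{16}{29}\right) c}{3} = - \frac{16 c}{87}$)
$E{\left(704,556 \right)} + s{\left(339 - \left(-165 + \left(8 + 29\right)\right) \right)} = -173 - \frac{16 \left(339 - \left(-165 + \left(8 + 29\right)\right)\right)}{87} = -173 - \frac{16 \left(339 - \left(-165 + 37\right)\right)}{87} = -173 - \frac{16 \left(339 - -128\right)}{87} = -173 - \frac{16 \left(339 + 128\right)}{87} = -173 - \frac{7472}{87} = - \frac{22523}{87}$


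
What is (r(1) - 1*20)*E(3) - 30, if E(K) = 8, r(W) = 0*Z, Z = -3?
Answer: -190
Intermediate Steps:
r(W) = 0 (r(W) = 0*(-3) = 0)
(r(1) - 1*20)*E(3) - 30 = (0 - 1*20)*8 - 30 = (0 - 20)*8 - 30 = -20*8 - 30 = -160 - 30 = -190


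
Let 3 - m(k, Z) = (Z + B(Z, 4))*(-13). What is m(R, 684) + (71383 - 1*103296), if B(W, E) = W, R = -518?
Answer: -14126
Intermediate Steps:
m(k, Z) = 3 + 26*Z (m(k, Z) = 3 - (Z + Z)*(-13) = 3 - 2*Z*(-13) = 3 - (-26)*Z = 3 + 26*Z)
m(R, 684) + (71383 - 1*103296) = (3 + 26*684) + (71383 - 1*103296) = (3 + 17784) + (71383 - 103296) = 17787 - 31913 = -14126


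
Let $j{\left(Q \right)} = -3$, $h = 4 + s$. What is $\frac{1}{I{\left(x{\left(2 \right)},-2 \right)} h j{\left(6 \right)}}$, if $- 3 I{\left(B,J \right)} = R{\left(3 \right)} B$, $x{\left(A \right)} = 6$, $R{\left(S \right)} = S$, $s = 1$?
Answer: $\frac{1}{90} \approx 0.011111$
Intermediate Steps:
$I{\left(B,J \right)} = - B$ ($I{\left(B,J \right)} = - \frac{3 B}{3} = - B$)
$h = 5$ ($h = 4 + 1 = 5$)
$\frac{1}{I{\left(x{\left(2 \right)},-2 \right)} h j{\left(6 \right)}} = \frac{1}{\left(-1\right) 6 \cdot 5 \left(-3\right)} = \frac{1}{\left(-6\right) 5 \left(-3\right)} = \frac{1}{\left(-30\right) \left(-3\right)} = \frac{1}{90}$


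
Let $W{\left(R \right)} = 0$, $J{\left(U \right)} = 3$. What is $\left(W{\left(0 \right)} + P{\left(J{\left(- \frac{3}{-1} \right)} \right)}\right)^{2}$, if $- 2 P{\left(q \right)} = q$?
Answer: $\frac{9}{4} \approx 2.25$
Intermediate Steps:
$P{\left(q \right)} = - \frac{q}{2}$
$\left(W{\left(0 \right)} + P{\left(J{\left(- \frac{3}{-1} \right)} \right)}\right)^{2} = \left(0 - \frac{3}{2}\right)^{2} = \left(- \frac{3}{2}\right)^{2} = \frac{9}{4}$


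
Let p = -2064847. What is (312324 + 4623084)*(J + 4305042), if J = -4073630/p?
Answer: 43872110764336679232/2064847 ≈ 2.1247e+13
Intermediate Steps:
J = 4073630/2064847 (J = -4073630/(-2064847) = -4073630*(-1/2064847) = 4073630/2064847 ≈ 1.9728)
(312324 + 4623084)*(J + 4305042) = (312324 + 4623084)*(4073630/2064847 + 4305042) = 4935408*(8889257132204/2064847) = 43872110764336679232/2064847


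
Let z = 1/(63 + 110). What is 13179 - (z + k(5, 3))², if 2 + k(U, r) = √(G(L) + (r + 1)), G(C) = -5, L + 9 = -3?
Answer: 394345195/29929 + 690*I/173 ≈ 13176.0 + 3.9884*I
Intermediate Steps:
L = -12 (L = -9 - 3 = -12)
k(U, r) = -2 + √(-4 + r) (k(U, r) = -2 + √(-5 + (r + 1)) = -2 + √(-5 + (1 + r)) = -2 + √(-4 + r))
z = 1/173 ≈ 0.0057803
13179 - (z + k(5, 3))² = 13179 - (1/173 + (-2 + √(-4 + 3)))² = 13179 - (1/173 + (-2 + √(-1)))² = 13179 - (1/173 + (-2 + I))² = 13179 - (-345/173 + I)²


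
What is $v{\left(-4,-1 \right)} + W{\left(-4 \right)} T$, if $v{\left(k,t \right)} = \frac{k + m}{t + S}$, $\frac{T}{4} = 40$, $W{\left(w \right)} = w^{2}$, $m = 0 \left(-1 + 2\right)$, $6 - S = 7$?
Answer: $2562$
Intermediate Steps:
$S = -1$ ($S = 6 - 7 = -1$)
$m = 0$ ($m = 0 \cdot 1 = 0$)
$T = 160$ ($T = 4 \cdot 40 = 160$)
$v{\left(k,t \right)} = \frac{k}{-1 + t}$ ($v{\left(k,t \right)} = \frac{k + 0}{t - 1} = \frac{k}{-1 + t}$)
$v{\left(-4,-1 \right)} + W{\left(-4 \right)} T = - \frac{4}{-1 - 1} + \left(-4\right)^{2} \cdot 160 = - \frac{4}{-2} + 16 \cdot 160 = \left(-4\right) \left(- \frac{1}{2}\right) + 2560 = 2 + 2560 = 2562$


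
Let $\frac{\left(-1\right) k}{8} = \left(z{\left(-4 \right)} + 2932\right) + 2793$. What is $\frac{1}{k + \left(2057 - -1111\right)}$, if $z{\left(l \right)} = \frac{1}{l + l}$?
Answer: $- \frac{1}{42631} \approx -2.3457 \cdot 10^{-5}$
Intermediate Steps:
$z{\left(l \right)} = \frac{1}{2 l}$
$k = -45799$ ($k = - 8 \left(\left(\frac{1}{2 \left(-4\right)} + 2932\right) + 2793\right) = - 8 \left(\left(\frac{1}{2} \left(- \frac{1}{4}\right) + 2932\right) + 2793\right) = - 8 \left(\left(- \frac{1}{8} + 2932\right) + 2793\right) = - 8 \left(\frac{23455}{8} + 2793\right) = \left(-8\right) \frac{45799}{8} = -45799$)
$\frac{1}{k + \left(2057 - -1111\right)} = \frac{1}{-45799 + \left(2057 - -1111\right)} = \frac{1}{-45799 + \left(2057 + 1111\right)} = \frac{1}{-45799 + 3168} = \frac{1}{-42631} = - \frac{1}{42631}$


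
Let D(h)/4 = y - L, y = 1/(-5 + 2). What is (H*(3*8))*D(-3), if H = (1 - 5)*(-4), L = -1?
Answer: 1024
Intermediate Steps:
H = 16 (H = -4*(-4) = 16)
y = -1/3 (y = 1/(-3) = -1/3 ≈ -0.33333)
D(h) = 8/3 (D(h) = 4*(-1/3 - 1*(-1)) = 4*(-1/3 + 1) = 4*(2/3) = 8/3)
(H*(3*8))*D(-3) = (16*(3*8))*(8/3) = (16*24)*(8/3) = 384*(8/3) = 1024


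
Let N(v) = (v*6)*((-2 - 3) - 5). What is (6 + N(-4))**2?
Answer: 60516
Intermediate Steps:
N(v) = -60*v (N(v) = (6*v)*(-5 - 5) = (6*v)*(-10) = -60*v)
(6 + N(-4))**2 = (6 - 60*(-4))**2 = (6 + 240)**2 = 246**2 = 60516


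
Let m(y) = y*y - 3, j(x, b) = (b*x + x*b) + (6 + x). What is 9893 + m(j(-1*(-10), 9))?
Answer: 48306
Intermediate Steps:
j(x, b) = 6 + x + 2*b*x (j(x, b) = (b*x + b*x) + (6 + x) = 2*b*x + (6 + x) = 6 + x + 2*b*x)
m(y) = -3 + y² (m(y) = y² - 3 = -3 + y²)
9893 + m(j(-1*(-10), 9)) = 9893 + (-3 + (6 - 1*(-10) + 2*9*(-1*(-10)))²) = 9893 + (-3 + (6 + 10 + 2*9*10)²) = 9893 + (-3 + (6 + 10 + 180)²) = 9893 + (-3 + 196²) = 9893 + (-3 + 38416) = 9893 + 38413 = 48306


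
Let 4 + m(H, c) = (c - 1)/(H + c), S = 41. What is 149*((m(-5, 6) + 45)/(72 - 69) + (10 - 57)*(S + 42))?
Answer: -1736893/3 ≈ -5.7896e+5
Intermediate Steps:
m(H, c) = -4 + (-1 + c)/(H + c) (m(H, c) = -4 + (c - 1)/(H + c) = -4 + (-1 + c)/(H + c))
149*((m(-5, 6) + 45)/(72 - 69) + (10 - 57)*(S + 42)) = 149*(((-1 - 4*(-5) - 3*6)/(-5 + 6) + 45)/(72 - 69) + (10 - 57)*(41 + 42)) = 149*(((-1 + 20 - 18)/1 + 45)/3 - 47*83) = 149*((1*1 + 45)*(1/3) - 3901) = 149*((1 + 45)*(1/3) - 3901) = 149*(46*(1/3) - 3901) = 149*(46/3 - 3901) = 149*(-11657/3) = -1736893/3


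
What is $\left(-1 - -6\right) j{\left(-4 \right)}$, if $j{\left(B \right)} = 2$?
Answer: $10$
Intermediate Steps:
$\left(-1 - -6\right) j{\left(-4 \right)} = \left(-1 - -6\right) 2 = \left(-1 + 6\right) 2 = 5 \cdot 2 = 10$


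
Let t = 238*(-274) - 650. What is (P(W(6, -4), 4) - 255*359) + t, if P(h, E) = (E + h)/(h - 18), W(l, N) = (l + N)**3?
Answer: -787041/5 ≈ -1.5741e+5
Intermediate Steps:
W(l, N) = (N + l)**3
P(h, E) = (E + h)/(-18 + h)
t = -65862 (t = -65212 - 650 = -65862)
(P(W(6, -4), 4) - 255*359) + t = ((4 + (-4 + 6)**3)/(-18 + (-4 + 6)**3) - 255*359) - 65862 = ((4 + 2**3)/(-18 + 2**3) - 91545) - 65862 = ((4 + 8)/(-18 + 8) - 91545) - 65862 = (12/(-10) - 91545) - 65862 = (-1/10*12 - 91545) - 65862 = (-6/5 - 91545) - 65862 = -457731/5 - 65862 = -787041/5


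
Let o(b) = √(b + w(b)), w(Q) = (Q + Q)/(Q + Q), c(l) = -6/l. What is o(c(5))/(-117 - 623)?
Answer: -I*√5/3700 ≈ -0.00060434*I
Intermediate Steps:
w(Q) = 1 (w(Q) = (2*Q)/((2*Q)) = (2*Q)*(1/(2*Q)) = 1)
o(b) = √(1 + b) (o(b) = √(b + 1) = √(1 + b))
o(c(5))/(-117 - 623) = √(1 - 6/5)/(-117 - 623) = √(1 - 6*⅕)/(-740) = -√(1 - 6/5)/740 = -I*√5/3700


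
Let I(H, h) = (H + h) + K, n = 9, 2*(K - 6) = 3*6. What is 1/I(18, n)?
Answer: 1/42 ≈ 0.023810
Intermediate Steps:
K = 15 (K = 6 + (3*6)/2 = 6 + (½)*18 = 6 + 9 = 15)
I(H, h) = 15 + H + h (I(H, h) = (H + h) + 15 = 15 + H + h)
1/I(18, n) = 1/(15 + 18 + 9) = 1/42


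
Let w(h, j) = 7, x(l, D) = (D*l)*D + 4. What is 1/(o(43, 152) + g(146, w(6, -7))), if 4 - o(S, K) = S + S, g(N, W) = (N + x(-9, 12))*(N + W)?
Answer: -1/175420 ≈ -5.7006e-6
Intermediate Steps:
x(l, D) = 4 + l*D² (x(l, D) = l*D² + 4 = 4 + l*D²)
g(N, W) = (-1292 + N)*(N + W) (g(N, W) = (N + (4 - 9*12²))*(N + W) = (N + (4 - 9*144))*(N + W) = (N + (4 - 1296))*(N + W) = (N - 1292)*(N + W) = (-1292 + N)*(N + W))
o(S, K) = 4 - 2*S (o(S, K) = 4 - (S + S) = 4 - 2*S)
1/(o(43, 152) + g(146, w(6, -7))) = 1/((4 - 2*43) + (146² - 1292*146 - 1292*7 + 146*7)) = 1/((4 - 86) + (21316 - 188632 - 9044 + 1022)) = 1/(-82 - 175338) = 1/(-175420) = -1/175420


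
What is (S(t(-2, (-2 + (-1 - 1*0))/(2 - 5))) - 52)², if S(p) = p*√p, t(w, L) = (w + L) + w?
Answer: 2677 + 312*I*√3 ≈ 2677.0 + 540.4*I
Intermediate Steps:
t(w, L) = L + 2*w (t(w, L) = (L + w) + w = L + 2*w)
S(p) = p^(3/2)
(S(t(-2, (-2 + (-1 - 1*0))/(2 - 5))) - 52)² = (((-2 + (-1 - 1*0))/(2 - 5) + 2*(-2))^(3/2) - 52)² = (((-2 + (-1 + 0))/(-3) - 4)^(3/2) - 52)² = (((-2 - 1)*(-⅓) - 4)^(3/2) - 52)² = ((-3*(-⅓) - 4)^(3/2) - 52)² = ((1 - 4)^(3/2) - 52)² = ((-3)^(3/2) - 52)² = (-3*I*√3 - 52)² = (-52 - 3*I*√3)²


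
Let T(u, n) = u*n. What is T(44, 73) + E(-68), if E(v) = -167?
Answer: 3045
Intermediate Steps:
T(u, n) = n*u
T(44, 73) + E(-68) = 73*44 - 167 = 3212 - 167 = 3045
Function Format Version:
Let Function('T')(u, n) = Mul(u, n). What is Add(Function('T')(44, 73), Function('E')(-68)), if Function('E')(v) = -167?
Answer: 3045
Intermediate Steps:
Function('T')(u, n) = Mul(n, u)
Add(Function('T')(44, 73), Function('E')(-68)) = Add(Mul(73, 44), -167) = Add(3212, -167) = 3045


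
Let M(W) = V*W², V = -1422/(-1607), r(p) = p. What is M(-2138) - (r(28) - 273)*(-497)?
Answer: 6304348213/1607 ≈ 3.9231e+6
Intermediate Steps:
V = 1422/1607 (V = -1422*(-1/1607) = 1422/1607 ≈ 0.88488)
M(W) = 1422*W²/1607
M(-2138) - (r(28) - 273)*(-497) = (1422/1607)*(-2138)² - (28 - 273)*(-497) = (1422/1607)*4571044 - (-245)*(-497) = 6500024568/1607 - 1*121765 = 6500024568/1607 - 121765 = 6304348213/1607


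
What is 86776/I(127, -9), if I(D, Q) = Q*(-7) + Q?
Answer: 43388/27 ≈ 1607.0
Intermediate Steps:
I(D, Q) = -6*Q (I(D, Q) = -7*Q + Q = -6*Q)
86776/I(127, -9) = 86776/((-6*(-9))) = 86776/54 = 86776*(1/54) = 43388/27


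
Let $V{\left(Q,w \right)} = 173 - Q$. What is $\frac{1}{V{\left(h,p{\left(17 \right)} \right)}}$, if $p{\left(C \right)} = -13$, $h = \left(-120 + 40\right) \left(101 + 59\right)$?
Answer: $\frac{1}{12973} \approx 7.7083 \cdot 10^{-5}$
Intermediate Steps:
$h = -12800$ ($h = \left(-80\right) 160 = -12800$)
$\frac{1}{V{\left(h,p{\left(17 \right)} \right)}} = \frac{1}{173 - -12800} = \frac{1}{173 + 12800} = \frac{1}{12973}$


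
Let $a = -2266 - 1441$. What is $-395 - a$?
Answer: $3312$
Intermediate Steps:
$a = -3707$
$-395 - a = -395 - -3707 = -395 + 3707 = 3312$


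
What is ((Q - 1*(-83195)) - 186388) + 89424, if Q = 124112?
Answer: 110343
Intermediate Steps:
((Q - 1*(-83195)) - 186388) + 89424 = ((124112 - 1*(-83195)) - 186388) + 89424 = ((124112 + 83195) - 186388) + 89424 = (207307 - 186388) + 89424 = 20919 + 89424 = 110343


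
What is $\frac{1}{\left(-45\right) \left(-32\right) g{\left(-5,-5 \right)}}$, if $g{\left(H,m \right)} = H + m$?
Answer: $- \frac{1}{14400} \approx -6.9444 \cdot 10^{-5}$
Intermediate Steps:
$\frac{1}{\left(-45\right) \left(-32\right) g{\left(-5,-5 \right)}} = \frac{1}{\left(-45\right) \left(-32\right) \left(-5 - 5\right)} = \frac{1}{1440 \left(-10\right)} = \frac{1}{-14400} = - \frac{1}{14400}$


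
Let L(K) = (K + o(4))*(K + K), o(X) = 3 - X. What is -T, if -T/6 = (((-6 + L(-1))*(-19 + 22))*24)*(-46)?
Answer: 39744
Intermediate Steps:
L(K) = 2*K*(-1 + K) (L(K) = (K + (3 - 1*4))*(K + K) = (K + (3 - 4))*(2*K) = (K - 1)*(2*K) = (-1 + K)*(2*K) = 2*K*(-1 + K))
T = -39744 (T = -6*((-6 + 2*(-1)*(-1 - 1))*(-19 + 22))*24*(-46) = -6*((-6 + 2*(-1)*(-2))*3)*24*(-46) = -6*((-6 + 4)*3)*24*(-46) = -6*-2*3*24*(-46) = -6*(-6*24)*(-46) = -(-864)*(-46) = -6*6624 = -39744)
-T = -1*(-39744) = 39744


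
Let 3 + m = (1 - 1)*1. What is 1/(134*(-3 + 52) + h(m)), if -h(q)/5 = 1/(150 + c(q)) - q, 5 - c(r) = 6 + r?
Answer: 152/995747 ≈ 0.00015265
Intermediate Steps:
c(r) = -1 - r (c(r) = 5 - (6 + r) = 5 + (-6 - r) = -1 - r)
m = -3 (m = -3 + (1 - 1)*1 = -3 + 0*1 = -3 + 0 = -3)
h(q) = -5/(149 - q) + 5*q (h(q) = -5*(1/(150 + (-1 - q)) - q) = -5*(1/(149 - q) - q) = -5/(149 - q) + 5*q)
1/(134*(-3 + 52) + h(m)) = 1/(134*(-3 + 52) + 5*(1 + (-3)**2 - 149*(-3))/(-149 - 3)) = 1/(134*49 + 5*(1 + 9 + 447)/(-152)) = 1/(6566 + 5*(-1/152)*457) = 1/(6566 - 2285/152) = 1/(995747/152) = 152/995747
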